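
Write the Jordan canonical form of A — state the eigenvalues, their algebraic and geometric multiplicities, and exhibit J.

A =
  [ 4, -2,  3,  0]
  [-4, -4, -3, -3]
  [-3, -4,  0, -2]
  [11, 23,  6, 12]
J_2(3) ⊕ J_2(3)

The characteristic polynomial is
  det(x·I − A) = x^4 - 12*x^3 + 54*x^2 - 108*x + 81 = (x - 3)^4

Eigenvalues and multiplicities (the geometric multiplicity of λ is n − rank(A − λI), which equals the number of Jordan blocks for λ):
  λ = 3: algebraic multiplicity = 4, geometric multiplicity = 2

Determining the block sizes for each eigenvalue:
  λ = 3: with am = 4 and gm = 2, the partition is not yet determined (e.g. several partitions of 4 into 2 parts exist). Let N = A − (3)·I. Computing rank(N^1) = 2, rank(N^2) = 0; the number of blocks of size ≥ j is rank(N^{j−1}) − rank(N^j), giving [2, 2]. So we have 2 block(s) of size 2 → block sizes [2, 2]

Assembling the blocks gives a Jordan form
J =
  [3, 1, 0, 0]
  [0, 3, 0, 0]
  [0, 0, 3, 1]
  [0, 0, 0, 3]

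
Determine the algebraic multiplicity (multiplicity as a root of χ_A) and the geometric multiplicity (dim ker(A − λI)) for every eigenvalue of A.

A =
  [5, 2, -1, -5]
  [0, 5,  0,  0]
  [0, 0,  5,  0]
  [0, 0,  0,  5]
λ = 5: alg = 4, geom = 3

Step 1 — factor the characteristic polynomial to read off the algebraic multiplicities:
  χ_A(x) = (x - 5)^4

Step 2 — compute geometric multiplicities via the rank-nullity identity g(λ) = n − rank(A − λI):
  rank(A − (5)·I) = 1, so dim ker(A − (5)·I) = n − 1 = 3

Summary:
  λ = 5: algebraic multiplicity = 4, geometric multiplicity = 3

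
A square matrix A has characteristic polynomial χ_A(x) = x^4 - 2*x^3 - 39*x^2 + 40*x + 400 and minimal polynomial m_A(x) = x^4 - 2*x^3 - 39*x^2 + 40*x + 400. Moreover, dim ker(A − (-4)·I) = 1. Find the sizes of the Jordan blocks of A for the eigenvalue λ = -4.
Block sizes for λ = -4: [2]

Step 1 — from the characteristic polynomial, algebraic multiplicity of λ = -4 is 2. From dim ker(A − (-4)·I) = 1, there are exactly 1 Jordan blocks for λ = -4.
Step 2 — from the minimal polynomial, the factor (x + 4)^2 tells us the largest block for λ = -4 has size 2.
Step 3 — with total size 2, 1 blocks, and largest block 2, the block sizes (in nonincreasing order) are [2].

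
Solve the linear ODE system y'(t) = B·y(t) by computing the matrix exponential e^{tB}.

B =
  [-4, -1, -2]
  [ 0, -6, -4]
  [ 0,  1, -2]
e^{tB} =
  [exp(-4*t), -t*exp(-4*t), -2*t*exp(-4*t)]
  [0, -2*t*exp(-4*t) + exp(-4*t), -4*t*exp(-4*t)]
  [0, t*exp(-4*t), 2*t*exp(-4*t) + exp(-4*t)]

Strategy: write B = P · J · P⁻¹ where J is a Jordan canonical form, so e^{tB} = P · e^{tJ} · P⁻¹, and e^{tJ} can be computed block-by-block.

B has Jordan form
J =
  [-4,  1,  0]
  [ 0, -4,  0]
  [ 0,  0, -4]
(up to reordering of blocks).

Per-block formulas:
  For a 2×2 Jordan block J_2(-4): exp(t · J_2(-4)) = e^(-4t)·(I + t·N), where N is the 2×2 nilpotent shift.
  For a 1×1 block at λ = -4: exp(t · [-4]) = [e^(-4t)].

After assembling e^{tJ} and conjugating by P, we get:

e^{tB} =
  [exp(-4*t), -t*exp(-4*t), -2*t*exp(-4*t)]
  [0, -2*t*exp(-4*t) + exp(-4*t), -4*t*exp(-4*t)]
  [0, t*exp(-4*t), 2*t*exp(-4*t) + exp(-4*t)]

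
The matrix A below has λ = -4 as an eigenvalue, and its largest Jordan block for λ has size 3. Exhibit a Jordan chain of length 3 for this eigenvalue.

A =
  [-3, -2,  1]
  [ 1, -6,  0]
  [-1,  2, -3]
A Jordan chain for λ = -4 of length 3:
v_1 = (-2, -1, 0)ᵀ
v_2 = (1, 1, -1)ᵀ
v_3 = (1, 0, 0)ᵀ

Let N = A − (-4)·I. We want v_3 with N^3 v_3 = 0 but N^2 v_3 ≠ 0; then v_{j-1} := N · v_j for j = 3, …, 2.

Pick v_3 = (1, 0, 0)ᵀ.
Then v_2 = N · v_3 = (1, 1, -1)ᵀ.
Then v_1 = N · v_2 = (-2, -1, 0)ᵀ.

Sanity check: (A − (-4)·I) v_1 = (0, 0, 0)ᵀ = 0. ✓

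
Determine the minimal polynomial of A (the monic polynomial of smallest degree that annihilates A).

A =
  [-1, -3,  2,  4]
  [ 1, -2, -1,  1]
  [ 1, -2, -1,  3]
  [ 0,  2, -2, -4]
x^3 + 6*x^2 + 12*x + 8

The characteristic polynomial is χ_A(x) = (x + 2)^4, so the eigenvalues are known. The minimal polynomial is
  m_A(x) = Π_λ (x − λ)^{k_λ}
where k_λ is the size of the *largest* Jordan block for λ (equivalently, the smallest k with (A − λI)^k v = 0 for every generalised eigenvector v of λ).

  λ = -2: largest Jordan block has size 3, contributing (x + 2)^3

So m_A(x) = (x + 2)^3 = x^3 + 6*x^2 + 12*x + 8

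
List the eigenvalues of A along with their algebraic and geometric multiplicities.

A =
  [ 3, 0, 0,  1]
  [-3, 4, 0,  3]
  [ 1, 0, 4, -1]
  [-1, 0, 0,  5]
λ = 4: alg = 4, geom = 3

Step 1 — factor the characteristic polynomial to read off the algebraic multiplicities:
  χ_A(x) = (x - 4)^4

Step 2 — compute geometric multiplicities via the rank-nullity identity g(λ) = n − rank(A − λI):
  rank(A − (4)·I) = 1, so dim ker(A − (4)·I) = n − 1 = 3

Summary:
  λ = 4: algebraic multiplicity = 4, geometric multiplicity = 3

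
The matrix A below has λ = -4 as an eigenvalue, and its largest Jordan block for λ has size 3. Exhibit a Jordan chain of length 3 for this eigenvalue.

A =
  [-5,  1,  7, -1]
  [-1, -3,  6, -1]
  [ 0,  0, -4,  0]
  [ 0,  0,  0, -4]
A Jordan chain for λ = -4 of length 3:
v_1 = (-1, -1, 0, 0)ᵀ
v_2 = (7, 6, 0, 0)ᵀ
v_3 = (0, 0, 1, 0)ᵀ

Let N = A − (-4)·I. We want v_3 with N^3 v_3 = 0 but N^2 v_3 ≠ 0; then v_{j-1} := N · v_j for j = 3, …, 2.

Pick v_3 = (0, 0, 1, 0)ᵀ.
Then v_2 = N · v_3 = (7, 6, 0, 0)ᵀ.
Then v_1 = N · v_2 = (-1, -1, 0, 0)ᵀ.

Sanity check: (A − (-4)·I) v_1 = (0, 0, 0, 0)ᵀ = 0. ✓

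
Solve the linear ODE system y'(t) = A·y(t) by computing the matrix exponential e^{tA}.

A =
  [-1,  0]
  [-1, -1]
e^{tA} =
  [exp(-t), 0]
  [-t*exp(-t), exp(-t)]

Strategy: write A = P · J · P⁻¹ where J is a Jordan canonical form, so e^{tA} = P · e^{tJ} · P⁻¹, and e^{tJ} can be computed block-by-block.

A has Jordan form
J =
  [-1,  1]
  [ 0, -1]
(up to reordering of blocks).

Per-block formulas:
  For a 2×2 Jordan block J_2(-1): exp(t · J_2(-1)) = e^(-1t)·(I + t·N), where N is the 2×2 nilpotent shift.

After assembling e^{tJ} and conjugating by P, we get:

e^{tA} =
  [exp(-t), 0]
  [-t*exp(-t), exp(-t)]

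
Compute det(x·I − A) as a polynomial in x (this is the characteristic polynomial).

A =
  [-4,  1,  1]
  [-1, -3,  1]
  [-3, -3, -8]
x^3 + 15*x^2 + 75*x + 125

Expanding det(x·I − A) (e.g. by cofactor expansion or by noting that A is similar to its Jordan form J, which has the same characteristic polynomial as A) gives
  χ_A(x) = x^3 + 15*x^2 + 75*x + 125
which factors as (x + 5)^3. The eigenvalues (with algebraic multiplicities) are λ = -5 with multiplicity 3.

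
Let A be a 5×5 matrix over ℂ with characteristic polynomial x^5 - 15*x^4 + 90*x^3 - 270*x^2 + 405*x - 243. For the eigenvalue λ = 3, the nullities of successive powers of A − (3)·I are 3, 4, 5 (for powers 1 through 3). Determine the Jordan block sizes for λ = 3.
Block sizes for λ = 3: [3, 1, 1]

From the dimensions of kernels of powers, the number of Jordan blocks of size at least j is d_j − d_{j−1} where d_j = dim ker(N^j) (with d_0 = 0). Computing the differences gives [3, 1, 1].
The number of blocks of size exactly k is (#blocks of size ≥ k) − (#blocks of size ≥ k + 1), so the partition is: 2 block(s) of size 1, 1 block(s) of size 3.
In nonincreasing order the block sizes are [3, 1, 1].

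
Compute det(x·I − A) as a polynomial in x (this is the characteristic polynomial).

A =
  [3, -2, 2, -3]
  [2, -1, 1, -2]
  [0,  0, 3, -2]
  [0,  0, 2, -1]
x^4 - 4*x^3 + 6*x^2 - 4*x + 1

Expanding det(x·I − A) (e.g. by cofactor expansion or by noting that A is similar to its Jordan form J, which has the same characteristic polynomial as A) gives
  χ_A(x) = x^4 - 4*x^3 + 6*x^2 - 4*x + 1
which factors as (x - 1)^4. The eigenvalues (with algebraic multiplicities) are λ = 1 with multiplicity 4.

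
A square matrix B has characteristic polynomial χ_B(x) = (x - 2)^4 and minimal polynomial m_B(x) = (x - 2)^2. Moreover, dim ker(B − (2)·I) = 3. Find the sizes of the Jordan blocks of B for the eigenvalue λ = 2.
Block sizes for λ = 2: [2, 1, 1]

Step 1 — from the characteristic polynomial, algebraic multiplicity of λ = 2 is 4. From dim ker(B − (2)·I) = 3, there are exactly 3 Jordan blocks for λ = 2.
Step 2 — from the minimal polynomial, the factor (x − 2)^2 tells us the largest block for λ = 2 has size 2.
Step 3 — with total size 4, 3 blocks, and largest block 2, the block sizes (in nonincreasing order) are [2, 1, 1].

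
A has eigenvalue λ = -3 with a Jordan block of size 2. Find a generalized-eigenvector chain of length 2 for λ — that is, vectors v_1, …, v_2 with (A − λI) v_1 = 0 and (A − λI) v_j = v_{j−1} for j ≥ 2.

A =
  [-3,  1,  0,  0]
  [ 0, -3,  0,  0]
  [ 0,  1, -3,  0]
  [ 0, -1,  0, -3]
A Jordan chain for λ = -3 of length 2:
v_1 = (1, 0, 1, -1)ᵀ
v_2 = (0, 1, 0, 0)ᵀ

Let N = A − (-3)·I. We want v_2 with N^2 v_2 = 0 but N^1 v_2 ≠ 0; then v_{j-1} := N · v_j for j = 2, …, 2.

Pick v_2 = (0, 1, 0, 0)ᵀ.
Then v_1 = N · v_2 = (1, 0, 1, -1)ᵀ.

Sanity check: (A − (-3)·I) v_1 = (0, 0, 0, 0)ᵀ = 0. ✓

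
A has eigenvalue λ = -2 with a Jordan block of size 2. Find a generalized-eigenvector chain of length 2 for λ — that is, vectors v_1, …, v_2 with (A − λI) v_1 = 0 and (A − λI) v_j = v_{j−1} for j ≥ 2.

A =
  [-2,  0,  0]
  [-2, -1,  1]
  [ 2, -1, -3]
A Jordan chain for λ = -2 of length 2:
v_1 = (0, -2, 2)ᵀ
v_2 = (1, 0, 0)ᵀ

Let N = A − (-2)·I. We want v_2 with N^2 v_2 = 0 but N^1 v_2 ≠ 0; then v_{j-1} := N · v_j for j = 2, …, 2.

Pick v_2 = (1, 0, 0)ᵀ.
Then v_1 = N · v_2 = (0, -2, 2)ᵀ.

Sanity check: (A − (-2)·I) v_1 = (0, 0, 0)ᵀ = 0. ✓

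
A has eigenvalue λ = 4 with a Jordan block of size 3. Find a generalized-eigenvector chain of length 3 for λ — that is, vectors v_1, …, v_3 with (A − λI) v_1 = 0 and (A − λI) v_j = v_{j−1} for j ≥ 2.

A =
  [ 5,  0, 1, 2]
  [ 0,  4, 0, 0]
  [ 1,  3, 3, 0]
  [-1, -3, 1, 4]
A Jordan chain for λ = 4 of length 3:
v_1 = (-3, 0, -3, 3)ᵀ
v_2 = (0, 0, 3, -3)ᵀ
v_3 = (0, 1, 0, 0)ᵀ

Let N = A − (4)·I. We want v_3 with N^3 v_3 = 0 but N^2 v_3 ≠ 0; then v_{j-1} := N · v_j for j = 3, …, 2.

Pick v_3 = (0, 1, 0, 0)ᵀ.
Then v_2 = N · v_3 = (0, 0, 3, -3)ᵀ.
Then v_1 = N · v_2 = (-3, 0, -3, 3)ᵀ.

Sanity check: (A − (4)·I) v_1 = (0, 0, 0, 0)ᵀ = 0. ✓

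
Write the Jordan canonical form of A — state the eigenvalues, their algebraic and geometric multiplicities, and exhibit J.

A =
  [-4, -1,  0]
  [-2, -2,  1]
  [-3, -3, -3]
J_3(-3)

The characteristic polynomial is
  det(x·I − A) = x^3 + 9*x^2 + 27*x + 27 = (x + 3)^3

Eigenvalues and multiplicities (the geometric multiplicity of λ is n − rank(A − λI), which equals the number of Jordan blocks for λ):
  λ = -3: algebraic multiplicity = 3, geometric multiplicity = 1

Determining the block sizes for each eigenvalue:
  λ = -3: one block (gm = 1), so the single block has size am = 3 → block sizes [3]

Assembling the blocks gives a Jordan form
J =
  [-3,  1,  0]
  [ 0, -3,  1]
  [ 0,  0, -3]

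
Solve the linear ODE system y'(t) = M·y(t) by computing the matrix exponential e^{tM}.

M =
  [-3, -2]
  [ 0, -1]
e^{tM} =
  [exp(-3*t), -exp(-t) + exp(-3*t)]
  [0, exp(-t)]

Strategy: write M = P · J · P⁻¹ where J is a Jordan canonical form, so e^{tM} = P · e^{tJ} · P⁻¹, and e^{tJ} can be computed block-by-block.

M has Jordan form
J =
  [-3,  0]
  [ 0, -1]
(up to reordering of blocks).

Per-block formulas:
  For a 1×1 block at λ = -1: exp(t · [-1]) = [e^(-1t)].
  For a 1×1 block at λ = -3: exp(t · [-3]) = [e^(-3t)].

After assembling e^{tJ} and conjugating by P, we get:

e^{tM} =
  [exp(-3*t), -exp(-t) + exp(-3*t)]
  [0, exp(-t)]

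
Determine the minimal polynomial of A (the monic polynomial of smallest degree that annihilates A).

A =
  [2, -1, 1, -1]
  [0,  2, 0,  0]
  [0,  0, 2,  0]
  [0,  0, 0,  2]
x^2 - 4*x + 4

The characteristic polynomial is χ_A(x) = (x - 2)^4, so the eigenvalues are known. The minimal polynomial is
  m_A(x) = Π_λ (x − λ)^{k_λ}
where k_λ is the size of the *largest* Jordan block for λ (equivalently, the smallest k with (A − λI)^k v = 0 for every generalised eigenvector v of λ).

  λ = 2: largest Jordan block has size 2, contributing (x − 2)^2

So m_A(x) = (x - 2)^2 = x^2 - 4*x + 4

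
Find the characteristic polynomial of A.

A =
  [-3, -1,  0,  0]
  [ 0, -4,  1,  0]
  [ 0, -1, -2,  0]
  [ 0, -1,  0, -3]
x^4 + 12*x^3 + 54*x^2 + 108*x + 81

Expanding det(x·I − A) (e.g. by cofactor expansion or by noting that A is similar to its Jordan form J, which has the same characteristic polynomial as A) gives
  χ_A(x) = x^4 + 12*x^3 + 54*x^2 + 108*x + 81
which factors as (x + 3)^4. The eigenvalues (with algebraic multiplicities) are λ = -3 with multiplicity 4.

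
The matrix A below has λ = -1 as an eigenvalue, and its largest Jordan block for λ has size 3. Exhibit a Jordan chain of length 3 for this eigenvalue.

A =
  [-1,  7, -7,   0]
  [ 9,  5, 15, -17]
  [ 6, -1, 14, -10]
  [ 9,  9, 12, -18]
A Jordan chain for λ = -1 of length 3:
v_1 = (21, -9, -9, 0)ᵀ
v_2 = (0, 9, 6, 9)ᵀ
v_3 = (1, 0, 0, 0)ᵀ

Let N = A − (-1)·I. We want v_3 with N^3 v_3 = 0 but N^2 v_3 ≠ 0; then v_{j-1} := N · v_j for j = 3, …, 2.

Pick v_3 = (1, 0, 0, 0)ᵀ.
Then v_2 = N · v_3 = (0, 9, 6, 9)ᵀ.
Then v_1 = N · v_2 = (21, -9, -9, 0)ᵀ.

Sanity check: (A − (-1)·I) v_1 = (0, 0, 0, 0)ᵀ = 0. ✓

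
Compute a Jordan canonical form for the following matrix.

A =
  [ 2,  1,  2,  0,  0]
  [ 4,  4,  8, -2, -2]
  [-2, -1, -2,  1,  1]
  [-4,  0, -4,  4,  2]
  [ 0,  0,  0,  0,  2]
J_2(2) ⊕ J_2(2) ⊕ J_1(2)

The characteristic polynomial is
  det(x·I − A) = x^5 - 10*x^4 + 40*x^3 - 80*x^2 + 80*x - 32 = (x - 2)^5

Eigenvalues and multiplicities (the geometric multiplicity of λ is n − rank(A − λI), which equals the number of Jordan blocks for λ):
  λ = 2: algebraic multiplicity = 5, geometric multiplicity = 3

Determining the block sizes for each eigenvalue:
  λ = 2: with am = 5 and gm = 3, the partition is not yet determined (e.g. several partitions of 5 into 3 parts exist). Let N = A − (2)·I. Computing rank(N^1) = 2, rank(N^2) = 0; the number of blocks of size ≥ j is rank(N^{j−1}) − rank(N^j), giving [3, 2]. So we have 2 block(s) of size 2, 1 block(s) of size 1 → block sizes [2, 2, 1]

Assembling the blocks gives a Jordan form
J =
  [2, 1, 0, 0, 0]
  [0, 2, 0, 0, 0]
  [0, 0, 2, 1, 0]
  [0, 0, 0, 2, 0]
  [0, 0, 0, 0, 2]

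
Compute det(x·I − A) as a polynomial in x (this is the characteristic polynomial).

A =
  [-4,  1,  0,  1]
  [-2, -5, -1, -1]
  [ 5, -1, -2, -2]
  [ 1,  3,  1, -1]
x^4 + 12*x^3 + 54*x^2 + 108*x + 81

Expanding det(x·I − A) (e.g. by cofactor expansion or by noting that A is similar to its Jordan form J, which has the same characteristic polynomial as A) gives
  χ_A(x) = x^4 + 12*x^3 + 54*x^2 + 108*x + 81
which factors as (x + 3)^4. The eigenvalues (with algebraic multiplicities) are λ = -3 with multiplicity 4.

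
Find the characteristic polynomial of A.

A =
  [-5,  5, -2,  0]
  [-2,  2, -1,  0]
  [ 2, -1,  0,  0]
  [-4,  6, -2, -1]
x^4 + 4*x^3 + 6*x^2 + 4*x + 1

Expanding det(x·I − A) (e.g. by cofactor expansion or by noting that A is similar to its Jordan form J, which has the same characteristic polynomial as A) gives
  χ_A(x) = x^4 + 4*x^3 + 6*x^2 + 4*x + 1
which factors as (x + 1)^4. The eigenvalues (with algebraic multiplicities) are λ = -1 with multiplicity 4.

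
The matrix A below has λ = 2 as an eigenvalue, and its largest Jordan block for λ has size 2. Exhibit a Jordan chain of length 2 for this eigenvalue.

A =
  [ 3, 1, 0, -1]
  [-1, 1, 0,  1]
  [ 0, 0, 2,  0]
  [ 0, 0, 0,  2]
A Jordan chain for λ = 2 of length 2:
v_1 = (1, -1, 0, 0)ᵀ
v_2 = (1, 0, 0, 0)ᵀ

Let N = A − (2)·I. We want v_2 with N^2 v_2 = 0 but N^1 v_2 ≠ 0; then v_{j-1} := N · v_j for j = 2, …, 2.

Pick v_2 = (1, 0, 0, 0)ᵀ.
Then v_1 = N · v_2 = (1, -1, 0, 0)ᵀ.

Sanity check: (A − (2)·I) v_1 = (0, 0, 0, 0)ᵀ = 0. ✓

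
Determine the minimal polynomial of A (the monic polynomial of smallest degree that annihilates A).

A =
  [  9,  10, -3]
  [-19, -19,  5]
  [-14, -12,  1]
x^3 + 9*x^2 + 27*x + 27

The characteristic polynomial is χ_A(x) = (x + 3)^3, so the eigenvalues are known. The minimal polynomial is
  m_A(x) = Π_λ (x − λ)^{k_λ}
where k_λ is the size of the *largest* Jordan block for λ (equivalently, the smallest k with (A − λI)^k v = 0 for every generalised eigenvector v of λ).

  λ = -3: largest Jordan block has size 3, contributing (x + 3)^3

So m_A(x) = (x + 3)^3 = x^3 + 9*x^2 + 27*x + 27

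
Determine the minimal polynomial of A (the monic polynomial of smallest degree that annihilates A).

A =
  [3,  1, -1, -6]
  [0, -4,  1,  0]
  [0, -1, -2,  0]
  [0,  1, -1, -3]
x^3 + 3*x^2 - 9*x - 27

The characteristic polynomial is χ_A(x) = (x - 3)*(x + 3)^3, so the eigenvalues are known. The minimal polynomial is
  m_A(x) = Π_λ (x − λ)^{k_λ}
where k_λ is the size of the *largest* Jordan block for λ (equivalently, the smallest k with (A − λI)^k v = 0 for every generalised eigenvector v of λ).

  λ = -3: largest Jordan block has size 2, contributing (x + 3)^2
  λ = 3: largest Jordan block has size 1, contributing (x − 3)

So m_A(x) = (x - 3)*(x + 3)^2 = x^3 + 3*x^2 - 9*x - 27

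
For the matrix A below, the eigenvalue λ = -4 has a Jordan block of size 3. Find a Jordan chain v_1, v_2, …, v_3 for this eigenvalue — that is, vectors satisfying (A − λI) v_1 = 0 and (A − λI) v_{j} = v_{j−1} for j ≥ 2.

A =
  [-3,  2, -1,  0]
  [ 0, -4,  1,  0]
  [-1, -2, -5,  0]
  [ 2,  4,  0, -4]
A Jordan chain for λ = -4 of length 3:
v_1 = (2, -1, 0, 2)ᵀ
v_2 = (1, 0, -1, 2)ᵀ
v_3 = (1, 0, 0, 0)ᵀ

Let N = A − (-4)·I. We want v_3 with N^3 v_3 = 0 but N^2 v_3 ≠ 0; then v_{j-1} := N · v_j for j = 3, …, 2.

Pick v_3 = (1, 0, 0, 0)ᵀ.
Then v_2 = N · v_3 = (1, 0, -1, 2)ᵀ.
Then v_1 = N · v_2 = (2, -1, 0, 2)ᵀ.

Sanity check: (A − (-4)·I) v_1 = (0, 0, 0, 0)ᵀ = 0. ✓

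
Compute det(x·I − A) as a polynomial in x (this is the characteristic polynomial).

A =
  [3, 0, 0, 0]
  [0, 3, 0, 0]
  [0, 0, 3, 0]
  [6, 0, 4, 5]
x^4 - 14*x^3 + 72*x^2 - 162*x + 135

Expanding det(x·I − A) (e.g. by cofactor expansion or by noting that A is similar to its Jordan form J, which has the same characteristic polynomial as A) gives
  χ_A(x) = x^4 - 14*x^3 + 72*x^2 - 162*x + 135
which factors as (x - 5)*(x - 3)^3. The eigenvalues (with algebraic multiplicities) are λ = 3 with multiplicity 3, λ = 5 with multiplicity 1.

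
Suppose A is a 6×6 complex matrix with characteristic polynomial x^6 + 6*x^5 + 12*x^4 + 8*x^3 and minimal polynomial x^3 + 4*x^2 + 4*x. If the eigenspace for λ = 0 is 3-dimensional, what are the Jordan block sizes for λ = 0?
Block sizes for λ = 0: [1, 1, 1]

Step 1 — from the characteristic polynomial, algebraic multiplicity of λ = 0 is 3. From dim ker(A − (0)·I) = 3, there are exactly 3 Jordan blocks for λ = 0.
Step 2 — from the minimal polynomial, the factor (x − 0) tells us the largest block for λ = 0 has size 1.
Step 3 — with total size 3, 3 blocks, and largest block 1, the block sizes (in nonincreasing order) are [1, 1, 1].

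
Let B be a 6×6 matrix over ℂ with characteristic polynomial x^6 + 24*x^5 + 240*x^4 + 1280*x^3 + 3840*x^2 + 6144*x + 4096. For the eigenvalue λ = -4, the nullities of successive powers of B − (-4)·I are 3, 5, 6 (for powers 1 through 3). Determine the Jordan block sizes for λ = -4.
Block sizes for λ = -4: [3, 2, 1]

From the dimensions of kernels of powers, the number of Jordan blocks of size at least j is d_j − d_{j−1} where d_j = dim ker(N^j) (with d_0 = 0). Computing the differences gives [3, 2, 1].
The number of blocks of size exactly k is (#blocks of size ≥ k) − (#blocks of size ≥ k + 1), so the partition is: 1 block(s) of size 1, 1 block(s) of size 2, 1 block(s) of size 3.
In nonincreasing order the block sizes are [3, 2, 1].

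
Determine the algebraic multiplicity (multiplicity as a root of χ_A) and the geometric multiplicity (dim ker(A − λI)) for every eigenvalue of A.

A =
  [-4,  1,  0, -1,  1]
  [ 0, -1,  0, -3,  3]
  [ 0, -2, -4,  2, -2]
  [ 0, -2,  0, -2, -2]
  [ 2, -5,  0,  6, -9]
λ = -4: alg = 5, geom = 3

Step 1 — factor the characteristic polynomial to read off the algebraic multiplicities:
  χ_A(x) = (x + 4)^5

Step 2 — compute geometric multiplicities via the rank-nullity identity g(λ) = n − rank(A − λI):
  rank(A − (-4)·I) = 2, so dim ker(A − (-4)·I) = n − 2 = 3

Summary:
  λ = -4: algebraic multiplicity = 5, geometric multiplicity = 3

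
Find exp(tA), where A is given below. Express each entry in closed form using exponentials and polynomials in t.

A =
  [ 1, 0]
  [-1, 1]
e^{tA} =
  [exp(t), 0]
  [-t*exp(t), exp(t)]

Strategy: write A = P · J · P⁻¹ where J is a Jordan canonical form, so e^{tA} = P · e^{tJ} · P⁻¹, and e^{tJ} can be computed block-by-block.

A has Jordan form
J =
  [1, 1]
  [0, 1]
(up to reordering of blocks).

Per-block formulas:
  For a 2×2 Jordan block J_2(1): exp(t · J_2(1)) = e^(1t)·(I + t·N), where N is the 2×2 nilpotent shift.

After assembling e^{tJ} and conjugating by P, we get:

e^{tA} =
  [exp(t), 0]
  [-t*exp(t), exp(t)]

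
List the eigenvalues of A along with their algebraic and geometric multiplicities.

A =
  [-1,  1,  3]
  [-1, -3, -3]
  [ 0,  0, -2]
λ = -2: alg = 3, geom = 2

Step 1 — factor the characteristic polynomial to read off the algebraic multiplicities:
  χ_A(x) = (x + 2)^3

Step 2 — compute geometric multiplicities via the rank-nullity identity g(λ) = n − rank(A − λI):
  rank(A − (-2)·I) = 1, so dim ker(A − (-2)·I) = n − 1 = 2

Summary:
  λ = -2: algebraic multiplicity = 3, geometric multiplicity = 2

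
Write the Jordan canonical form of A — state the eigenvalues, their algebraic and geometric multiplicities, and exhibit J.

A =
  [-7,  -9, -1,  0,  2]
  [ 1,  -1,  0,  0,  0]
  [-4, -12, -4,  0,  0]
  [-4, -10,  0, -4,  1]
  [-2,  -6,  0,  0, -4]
J_3(-4) ⊕ J_2(-4)

The characteristic polynomial is
  det(x·I − A) = x^5 + 20*x^4 + 160*x^3 + 640*x^2 + 1280*x + 1024 = (x + 4)^5

Eigenvalues and multiplicities (the geometric multiplicity of λ is n − rank(A − λI), which equals the number of Jordan blocks for λ):
  λ = -4: algebraic multiplicity = 5, geometric multiplicity = 2

Determining the block sizes for each eigenvalue:
  λ = -4: with am = 5 and gm = 2, the partition is not yet determined (e.g. several partitions of 5 into 2 parts exist). Let N = A − (-4)·I. Computing rank(N^1) = 3, rank(N^2) = 1, rank(N^3) = 0; the number of blocks of size ≥ j is rank(N^{j−1}) − rank(N^j), giving [2, 2, 1]. So we have 1 block(s) of size 3, 1 block(s) of size 2 → block sizes [3, 2]

Assembling the blocks gives a Jordan form
J =
  [-4,  1,  0,  0,  0]
  [ 0, -4,  1,  0,  0]
  [ 0,  0, -4,  0,  0]
  [ 0,  0,  0, -4,  1]
  [ 0,  0,  0,  0, -4]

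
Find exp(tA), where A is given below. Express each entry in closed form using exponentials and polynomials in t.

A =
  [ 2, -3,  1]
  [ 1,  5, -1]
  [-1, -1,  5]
e^{tA} =
  [-2*t*exp(4*t) + exp(4*t), t^2*exp(4*t) - 3*t*exp(4*t), t^2*exp(4*t) + t*exp(4*t)]
  [t*exp(4*t), -t^2*exp(4*t)/2 + t*exp(4*t) + exp(4*t), -t^2*exp(4*t)/2 - t*exp(4*t)]
  [-t*exp(4*t), t^2*exp(4*t)/2 - t*exp(4*t), t^2*exp(4*t)/2 + t*exp(4*t) + exp(4*t)]

Strategy: write A = P · J · P⁻¹ where J is a Jordan canonical form, so e^{tA} = P · e^{tJ} · P⁻¹, and e^{tJ} can be computed block-by-block.

A has Jordan form
J =
  [4, 1, 0]
  [0, 4, 1]
  [0, 0, 4]
(up to reordering of blocks).

Per-block formulas:
  For a 3×3 Jordan block J_3(4): exp(t · J_3(4)) = e^(4t)·(I + t·N + (t^2/2)·N^2), where N is the 3×3 nilpotent shift.

After assembling e^{tJ} and conjugating by P, we get:

e^{tA} =
  [-2*t*exp(4*t) + exp(4*t), t^2*exp(4*t) - 3*t*exp(4*t), t^2*exp(4*t) + t*exp(4*t)]
  [t*exp(4*t), -t^2*exp(4*t)/2 + t*exp(4*t) + exp(4*t), -t^2*exp(4*t)/2 - t*exp(4*t)]
  [-t*exp(4*t), t^2*exp(4*t)/2 - t*exp(4*t), t^2*exp(4*t)/2 + t*exp(4*t) + exp(4*t)]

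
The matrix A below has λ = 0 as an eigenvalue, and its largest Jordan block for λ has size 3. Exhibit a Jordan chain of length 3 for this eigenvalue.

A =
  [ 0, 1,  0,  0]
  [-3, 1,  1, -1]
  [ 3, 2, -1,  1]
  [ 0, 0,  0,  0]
A Jordan chain for λ = 0 of length 3:
v_1 = (-3, 0, -9, 0)ᵀ
v_2 = (0, -3, 3, 0)ᵀ
v_3 = (1, 0, 0, 0)ᵀ

Let N = A − (0)·I. We want v_3 with N^3 v_3 = 0 but N^2 v_3 ≠ 0; then v_{j-1} := N · v_j for j = 3, …, 2.

Pick v_3 = (1, 0, 0, 0)ᵀ.
Then v_2 = N · v_3 = (0, -3, 3, 0)ᵀ.
Then v_1 = N · v_2 = (-3, 0, -9, 0)ᵀ.

Sanity check: (A − (0)·I) v_1 = (0, 0, 0, 0)ᵀ = 0. ✓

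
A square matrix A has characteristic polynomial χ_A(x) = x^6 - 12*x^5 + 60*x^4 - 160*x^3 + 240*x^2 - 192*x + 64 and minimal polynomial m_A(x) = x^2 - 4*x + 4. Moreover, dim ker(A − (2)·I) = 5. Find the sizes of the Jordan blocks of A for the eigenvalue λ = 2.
Block sizes for λ = 2: [2, 1, 1, 1, 1]

Step 1 — from the characteristic polynomial, algebraic multiplicity of λ = 2 is 6. From dim ker(A − (2)·I) = 5, there are exactly 5 Jordan blocks for λ = 2.
Step 2 — from the minimal polynomial, the factor (x − 2)^2 tells us the largest block for λ = 2 has size 2.
Step 3 — with total size 6, 5 blocks, and largest block 2, the block sizes (in nonincreasing order) are [2, 1, 1, 1, 1].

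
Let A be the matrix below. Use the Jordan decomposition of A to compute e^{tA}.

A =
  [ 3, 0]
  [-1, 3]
e^{tA} =
  [exp(3*t), 0]
  [-t*exp(3*t), exp(3*t)]

Strategy: write A = P · J · P⁻¹ where J is a Jordan canonical form, so e^{tA} = P · e^{tJ} · P⁻¹, and e^{tJ} can be computed block-by-block.

A has Jordan form
J =
  [3, 1]
  [0, 3]
(up to reordering of blocks).

Per-block formulas:
  For a 2×2 Jordan block J_2(3): exp(t · J_2(3)) = e^(3t)·(I + t·N), where N is the 2×2 nilpotent shift.

After assembling e^{tJ} and conjugating by P, we get:

e^{tA} =
  [exp(3*t), 0]
  [-t*exp(3*t), exp(3*t)]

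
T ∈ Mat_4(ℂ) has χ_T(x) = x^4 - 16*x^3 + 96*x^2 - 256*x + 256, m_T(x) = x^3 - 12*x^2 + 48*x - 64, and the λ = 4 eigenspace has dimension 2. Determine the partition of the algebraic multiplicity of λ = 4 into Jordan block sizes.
Block sizes for λ = 4: [3, 1]

Step 1 — from the characteristic polynomial, algebraic multiplicity of λ = 4 is 4. From dim ker(T − (4)·I) = 2, there are exactly 2 Jordan blocks for λ = 4.
Step 2 — from the minimal polynomial, the factor (x − 4)^3 tells us the largest block for λ = 4 has size 3.
Step 3 — with total size 4, 2 blocks, and largest block 3, the block sizes (in nonincreasing order) are [3, 1].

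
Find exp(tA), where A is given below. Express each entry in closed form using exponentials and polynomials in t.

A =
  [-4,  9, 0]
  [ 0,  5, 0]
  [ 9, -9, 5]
e^{tA} =
  [exp(-4*t), exp(5*t) - exp(-4*t), 0]
  [0, exp(5*t), 0]
  [exp(5*t) - exp(-4*t), -exp(5*t) + exp(-4*t), exp(5*t)]

Strategy: write A = P · J · P⁻¹ where J is a Jordan canonical form, so e^{tA} = P · e^{tJ} · P⁻¹, and e^{tJ} can be computed block-by-block.

A has Jordan form
J =
  [-4, 0, 0]
  [ 0, 5, 0]
  [ 0, 0, 5]
(up to reordering of blocks).

Per-block formulas:
  For a 1×1 block at λ = 5: exp(t · [5]) = [e^(5t)].
  For a 1×1 block at λ = -4: exp(t · [-4]) = [e^(-4t)].

After assembling e^{tJ} and conjugating by P, we get:

e^{tA} =
  [exp(-4*t), exp(5*t) - exp(-4*t), 0]
  [0, exp(5*t), 0]
  [exp(5*t) - exp(-4*t), -exp(5*t) + exp(-4*t), exp(5*t)]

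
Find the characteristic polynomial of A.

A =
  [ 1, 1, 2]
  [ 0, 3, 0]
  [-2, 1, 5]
x^3 - 9*x^2 + 27*x - 27

Expanding det(x·I − A) (e.g. by cofactor expansion or by noting that A is similar to its Jordan form J, which has the same characteristic polynomial as A) gives
  χ_A(x) = x^3 - 9*x^2 + 27*x - 27
which factors as (x - 3)^3. The eigenvalues (with algebraic multiplicities) are λ = 3 with multiplicity 3.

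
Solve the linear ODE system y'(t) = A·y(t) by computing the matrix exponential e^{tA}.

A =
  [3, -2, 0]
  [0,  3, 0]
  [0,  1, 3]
e^{tA} =
  [exp(3*t), -2*t*exp(3*t), 0]
  [0, exp(3*t), 0]
  [0, t*exp(3*t), exp(3*t)]

Strategy: write A = P · J · P⁻¹ where J is a Jordan canonical form, so e^{tA} = P · e^{tJ} · P⁻¹, and e^{tJ} can be computed block-by-block.

A has Jordan form
J =
  [3, 1, 0]
  [0, 3, 0]
  [0, 0, 3]
(up to reordering of blocks).

Per-block formulas:
  For a 1×1 block at λ = 3: exp(t · [3]) = [e^(3t)].
  For a 2×2 Jordan block J_2(3): exp(t · J_2(3)) = e^(3t)·(I + t·N), where N is the 2×2 nilpotent shift.

After assembling e^{tJ} and conjugating by P, we get:

e^{tA} =
  [exp(3*t), -2*t*exp(3*t), 0]
  [0, exp(3*t), 0]
  [0, t*exp(3*t), exp(3*t)]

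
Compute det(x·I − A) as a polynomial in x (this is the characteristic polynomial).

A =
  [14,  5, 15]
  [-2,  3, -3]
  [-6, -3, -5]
x^3 - 12*x^2 + 48*x - 64

Expanding det(x·I − A) (e.g. by cofactor expansion or by noting that A is similar to its Jordan form J, which has the same characteristic polynomial as A) gives
  χ_A(x) = x^3 - 12*x^2 + 48*x - 64
which factors as (x - 4)^3. The eigenvalues (with algebraic multiplicities) are λ = 4 with multiplicity 3.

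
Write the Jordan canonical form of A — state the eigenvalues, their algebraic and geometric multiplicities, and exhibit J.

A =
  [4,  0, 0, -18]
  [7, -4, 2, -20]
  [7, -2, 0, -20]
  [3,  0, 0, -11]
J_1(-5) ⊕ J_2(-2) ⊕ J_1(-2)

The characteristic polynomial is
  det(x·I − A) = x^4 + 11*x^3 + 42*x^2 + 68*x + 40 = (x + 2)^3*(x + 5)

Eigenvalues and multiplicities (the geometric multiplicity of λ is n − rank(A − λI), which equals the number of Jordan blocks for λ):
  λ = -5: algebraic multiplicity = 1, geometric multiplicity = 1
  λ = -2: algebraic multiplicity = 3, geometric multiplicity = 2

Determining the block sizes for each eigenvalue:
  λ = -5: one block (gm = 1), so the single block has size am = 1 → block sizes [1]
  λ = -2: 2 blocks summing to 3 forces exactly one block of size 2 and the rest size 1 → block sizes [2, 1]

Assembling the blocks gives a Jordan form
J =
  [-5,  0,  0,  0]
  [ 0, -2,  1,  0]
  [ 0,  0, -2,  0]
  [ 0,  0,  0, -2]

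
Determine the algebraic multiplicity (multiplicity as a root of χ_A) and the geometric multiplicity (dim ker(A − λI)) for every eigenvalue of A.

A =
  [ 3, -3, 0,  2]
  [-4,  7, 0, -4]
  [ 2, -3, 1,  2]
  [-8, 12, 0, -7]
λ = 1: alg = 4, geom = 3

Step 1 — factor the characteristic polynomial to read off the algebraic multiplicities:
  χ_A(x) = (x - 1)^4

Step 2 — compute geometric multiplicities via the rank-nullity identity g(λ) = n − rank(A − λI):
  rank(A − (1)·I) = 1, so dim ker(A − (1)·I) = n − 1 = 3

Summary:
  λ = 1: algebraic multiplicity = 4, geometric multiplicity = 3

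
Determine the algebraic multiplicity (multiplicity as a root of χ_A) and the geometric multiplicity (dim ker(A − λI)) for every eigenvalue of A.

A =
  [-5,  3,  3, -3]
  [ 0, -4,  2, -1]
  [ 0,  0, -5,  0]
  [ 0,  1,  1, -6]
λ = -5: alg = 4, geom = 2

Step 1 — factor the characteristic polynomial to read off the algebraic multiplicities:
  χ_A(x) = (x + 5)^4

Step 2 — compute geometric multiplicities via the rank-nullity identity g(λ) = n − rank(A − λI):
  rank(A − (-5)·I) = 2, so dim ker(A − (-5)·I) = n − 2 = 2

Summary:
  λ = -5: algebraic multiplicity = 4, geometric multiplicity = 2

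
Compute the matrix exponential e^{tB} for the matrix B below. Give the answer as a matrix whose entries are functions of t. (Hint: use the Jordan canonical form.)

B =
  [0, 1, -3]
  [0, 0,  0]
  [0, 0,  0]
e^{tB} =
  [1, t, -3*t]
  [0, 1, 0]
  [0, 0, 1]

Strategy: write B = P · J · P⁻¹ where J is a Jordan canonical form, so e^{tB} = P · e^{tJ} · P⁻¹, and e^{tJ} can be computed block-by-block.

B has Jordan form
J =
  [0, 1, 0]
  [0, 0, 0]
  [0, 0, 0]
(up to reordering of blocks).

Per-block formulas:
  For a 2×2 Jordan block J_2(0): exp(t · J_2(0)) = e^(0t)·(I + t·N), where N is the 2×2 nilpotent shift.
  For a 1×1 block at λ = 0: exp(t · [0]) = [e^(0t)].

After assembling e^{tJ} and conjugating by P, we get:

e^{tB} =
  [1, t, -3*t]
  [0, 1, 0]
  [0, 0, 1]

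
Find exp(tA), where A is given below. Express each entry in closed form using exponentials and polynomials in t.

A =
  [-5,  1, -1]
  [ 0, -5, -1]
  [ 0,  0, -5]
e^{tA} =
  [exp(-5*t), t*exp(-5*t), -t^2*exp(-5*t)/2 - t*exp(-5*t)]
  [0, exp(-5*t), -t*exp(-5*t)]
  [0, 0, exp(-5*t)]

Strategy: write A = P · J · P⁻¹ where J is a Jordan canonical form, so e^{tA} = P · e^{tJ} · P⁻¹, and e^{tJ} can be computed block-by-block.

A has Jordan form
J =
  [-5,  1,  0]
  [ 0, -5,  1]
  [ 0,  0, -5]
(up to reordering of blocks).

Per-block formulas:
  For a 3×3 Jordan block J_3(-5): exp(t · J_3(-5)) = e^(-5t)·(I + t·N + (t^2/2)·N^2), where N is the 3×3 nilpotent shift.

After assembling e^{tJ} and conjugating by P, we get:

e^{tA} =
  [exp(-5*t), t*exp(-5*t), -t^2*exp(-5*t)/2 - t*exp(-5*t)]
  [0, exp(-5*t), -t*exp(-5*t)]
  [0, 0, exp(-5*t)]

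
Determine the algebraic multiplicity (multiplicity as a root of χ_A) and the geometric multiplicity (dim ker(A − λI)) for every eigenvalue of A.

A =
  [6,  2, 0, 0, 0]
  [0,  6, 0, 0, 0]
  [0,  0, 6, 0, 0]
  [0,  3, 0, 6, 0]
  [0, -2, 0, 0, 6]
λ = 6: alg = 5, geom = 4

Step 1 — factor the characteristic polynomial to read off the algebraic multiplicities:
  χ_A(x) = (x - 6)^5

Step 2 — compute geometric multiplicities via the rank-nullity identity g(λ) = n − rank(A − λI):
  rank(A − (6)·I) = 1, so dim ker(A − (6)·I) = n − 1 = 4

Summary:
  λ = 6: algebraic multiplicity = 5, geometric multiplicity = 4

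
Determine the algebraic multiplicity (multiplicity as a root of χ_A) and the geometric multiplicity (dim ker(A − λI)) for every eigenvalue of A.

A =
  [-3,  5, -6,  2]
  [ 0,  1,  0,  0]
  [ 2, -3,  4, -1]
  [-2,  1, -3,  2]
λ = 1: alg = 4, geom = 2

Step 1 — factor the characteristic polynomial to read off the algebraic multiplicities:
  χ_A(x) = (x - 1)^4

Step 2 — compute geometric multiplicities via the rank-nullity identity g(λ) = n − rank(A − λI):
  rank(A − (1)·I) = 2, so dim ker(A − (1)·I) = n − 2 = 2

Summary:
  λ = 1: algebraic multiplicity = 4, geometric multiplicity = 2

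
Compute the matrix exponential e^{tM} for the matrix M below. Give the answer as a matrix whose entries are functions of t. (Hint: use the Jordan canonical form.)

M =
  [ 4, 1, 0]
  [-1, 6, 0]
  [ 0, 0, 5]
e^{tM} =
  [-t*exp(5*t) + exp(5*t), t*exp(5*t), 0]
  [-t*exp(5*t), t*exp(5*t) + exp(5*t), 0]
  [0, 0, exp(5*t)]

Strategy: write M = P · J · P⁻¹ where J is a Jordan canonical form, so e^{tM} = P · e^{tJ} · P⁻¹, and e^{tJ} can be computed block-by-block.

M has Jordan form
J =
  [5, 1, 0]
  [0, 5, 0]
  [0, 0, 5]
(up to reordering of blocks).

Per-block formulas:
  For a 1×1 block at λ = 5: exp(t · [5]) = [e^(5t)].
  For a 2×2 Jordan block J_2(5): exp(t · J_2(5)) = e^(5t)·(I + t·N), where N is the 2×2 nilpotent shift.

After assembling e^{tJ} and conjugating by P, we get:

e^{tM} =
  [-t*exp(5*t) + exp(5*t), t*exp(5*t), 0]
  [-t*exp(5*t), t*exp(5*t) + exp(5*t), 0]
  [0, 0, exp(5*t)]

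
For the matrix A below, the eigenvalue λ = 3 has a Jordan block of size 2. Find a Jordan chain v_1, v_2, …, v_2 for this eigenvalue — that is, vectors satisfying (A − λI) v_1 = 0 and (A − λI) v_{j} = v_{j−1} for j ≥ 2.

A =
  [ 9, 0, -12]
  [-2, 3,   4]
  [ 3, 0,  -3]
A Jordan chain for λ = 3 of length 2:
v_1 = (6, -2, 3)ᵀ
v_2 = (1, 0, 0)ᵀ

Let N = A − (3)·I. We want v_2 with N^2 v_2 = 0 but N^1 v_2 ≠ 0; then v_{j-1} := N · v_j for j = 2, …, 2.

Pick v_2 = (1, 0, 0)ᵀ.
Then v_1 = N · v_2 = (6, -2, 3)ᵀ.

Sanity check: (A − (3)·I) v_1 = (0, 0, 0)ᵀ = 0. ✓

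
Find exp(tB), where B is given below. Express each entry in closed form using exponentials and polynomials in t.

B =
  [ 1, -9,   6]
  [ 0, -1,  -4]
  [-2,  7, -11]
e^{tB} =
  [6*t*exp(-3*t) + exp(-5*t), -15*t*exp(-3*t) + 3*exp(-3*t) - 3*exp(-5*t), 12*t*exp(-3*t) - 3*exp(-3*t) + 3*exp(-5*t)]
  [4*t*exp(-3*t) - 2*exp(-3*t) + 2*exp(-5*t), -10*t*exp(-3*t) + 7*exp(-3*t) - 6*exp(-5*t), 8*t*exp(-3*t) - 6*exp(-3*t) + 6*exp(-5*t)]
  [2*t*exp(-3*t) - 2*exp(-3*t) + 2*exp(-5*t), -5*t*exp(-3*t) + 6*exp(-3*t) - 6*exp(-5*t), 4*t*exp(-3*t) - 5*exp(-3*t) + 6*exp(-5*t)]

Strategy: write B = P · J · P⁻¹ where J is a Jordan canonical form, so e^{tB} = P · e^{tJ} · P⁻¹, and e^{tJ} can be computed block-by-block.

B has Jordan form
J =
  [-5,  0,  0]
  [ 0, -3,  1]
  [ 0,  0, -3]
(up to reordering of blocks).

Per-block formulas:
  For a 1×1 block at λ = -5: exp(t · [-5]) = [e^(-5t)].
  For a 2×2 Jordan block J_2(-3): exp(t · J_2(-3)) = e^(-3t)·(I + t·N), where N is the 2×2 nilpotent shift.

After assembling e^{tJ} and conjugating by P, we get:

e^{tB} =
  [6*t*exp(-3*t) + exp(-5*t), -15*t*exp(-3*t) + 3*exp(-3*t) - 3*exp(-5*t), 12*t*exp(-3*t) - 3*exp(-3*t) + 3*exp(-5*t)]
  [4*t*exp(-3*t) - 2*exp(-3*t) + 2*exp(-5*t), -10*t*exp(-3*t) + 7*exp(-3*t) - 6*exp(-5*t), 8*t*exp(-3*t) - 6*exp(-3*t) + 6*exp(-5*t)]
  [2*t*exp(-3*t) - 2*exp(-3*t) + 2*exp(-5*t), -5*t*exp(-3*t) + 6*exp(-3*t) - 6*exp(-5*t), 4*t*exp(-3*t) - 5*exp(-3*t) + 6*exp(-5*t)]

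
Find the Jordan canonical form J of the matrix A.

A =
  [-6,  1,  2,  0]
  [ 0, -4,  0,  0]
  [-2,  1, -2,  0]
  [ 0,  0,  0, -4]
J_2(-4) ⊕ J_1(-4) ⊕ J_1(-4)

The characteristic polynomial is
  det(x·I − A) = x^4 + 16*x^3 + 96*x^2 + 256*x + 256 = (x + 4)^4

Eigenvalues and multiplicities (the geometric multiplicity of λ is n − rank(A − λI), which equals the number of Jordan blocks for λ):
  λ = -4: algebraic multiplicity = 4, geometric multiplicity = 3

Determining the block sizes for each eigenvalue:
  λ = -4: 3 blocks summing to 4 forces exactly one block of size 2 and the rest size 1 → block sizes [2, 1, 1]

Assembling the blocks gives a Jordan form
J =
  [-4,  1,  0,  0]
  [ 0, -4,  0,  0]
  [ 0,  0, -4,  0]
  [ 0,  0,  0, -4]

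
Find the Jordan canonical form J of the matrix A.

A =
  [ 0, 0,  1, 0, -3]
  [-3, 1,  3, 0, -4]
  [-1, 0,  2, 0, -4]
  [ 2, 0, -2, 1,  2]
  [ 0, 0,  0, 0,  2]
J_2(1) ⊕ J_1(1) ⊕ J_1(1) ⊕ J_1(2)

The characteristic polynomial is
  det(x·I − A) = x^5 - 6*x^4 + 14*x^3 - 16*x^2 + 9*x - 2 = (x - 2)*(x - 1)^4

Eigenvalues and multiplicities (the geometric multiplicity of λ is n − rank(A − λI), which equals the number of Jordan blocks for λ):
  λ = 1: algebraic multiplicity = 4, geometric multiplicity = 3
  λ = 2: algebraic multiplicity = 1, geometric multiplicity = 1

Determining the block sizes for each eigenvalue:
  λ = 1: 3 blocks summing to 4 forces exactly one block of size 2 and the rest size 1 → block sizes [2, 1, 1]
  λ = 2: one block (gm = 1), so the single block has size am = 1 → block sizes [1]

Assembling the blocks gives a Jordan form
J =
  [1, 1, 0, 0, 0]
  [0, 1, 0, 0, 0]
  [0, 0, 1, 0, 0]
  [0, 0, 0, 1, 0]
  [0, 0, 0, 0, 2]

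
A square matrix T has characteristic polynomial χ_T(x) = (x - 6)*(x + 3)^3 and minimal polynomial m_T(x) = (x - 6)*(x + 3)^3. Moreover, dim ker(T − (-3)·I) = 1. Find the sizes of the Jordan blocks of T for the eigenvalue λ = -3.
Block sizes for λ = -3: [3]

Step 1 — from the characteristic polynomial, algebraic multiplicity of λ = -3 is 3. From dim ker(T − (-3)·I) = 1, there are exactly 1 Jordan blocks for λ = -3.
Step 2 — from the minimal polynomial, the factor (x + 3)^3 tells us the largest block for λ = -3 has size 3.
Step 3 — with total size 3, 1 blocks, and largest block 3, the block sizes (in nonincreasing order) are [3].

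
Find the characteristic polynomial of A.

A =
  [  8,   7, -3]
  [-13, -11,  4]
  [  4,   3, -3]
x^3 + 6*x^2 + 12*x + 8

Expanding det(x·I − A) (e.g. by cofactor expansion or by noting that A is similar to its Jordan form J, which has the same characteristic polynomial as A) gives
  χ_A(x) = x^3 + 6*x^2 + 12*x + 8
which factors as (x + 2)^3. The eigenvalues (with algebraic multiplicities) are λ = -2 with multiplicity 3.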